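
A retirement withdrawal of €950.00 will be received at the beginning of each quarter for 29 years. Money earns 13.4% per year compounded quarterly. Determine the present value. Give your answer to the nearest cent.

This is an annuity due: 116 payments of €950.00 at the beginning of each quarter.
Periodic rate r = 0.134/4 per quarter; n is counted in quarters.
PV = PMT × [(1 − (1+r)^−n)/r] × (1+r) = 950 × [1 − (1+r)^−116] / r × (1+r) = €28,667.04

€28,667.04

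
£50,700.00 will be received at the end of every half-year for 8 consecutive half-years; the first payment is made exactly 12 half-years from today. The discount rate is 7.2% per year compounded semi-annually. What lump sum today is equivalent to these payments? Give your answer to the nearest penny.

£235,205.11

Ordinary annuity of 8 payments, first payment at period 12.
Periodic rate r = 0.072/2 per half-year; n is counted in half-years.
The ordinary-annuity PV formula values the stream one period before the first payment (period 11); discount that back 11 periods:
PV₀ = 50,700 × [1 − (1+r)^−8] / r × (1+r)^−11 = £235,205.11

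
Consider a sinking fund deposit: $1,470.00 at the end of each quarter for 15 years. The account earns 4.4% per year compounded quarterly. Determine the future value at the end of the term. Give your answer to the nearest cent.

This is an ordinary annuity: 60 deposits of $1,470.00 at the end of each quarter.
Periodic rate r = 0.044/4 per quarter; n is counted in quarters.
FV = PMT × [((1+r)^n − 1)/r] = 1,470 × [(1+r)^60 − 1] / r = $123,992.18

$123,992.18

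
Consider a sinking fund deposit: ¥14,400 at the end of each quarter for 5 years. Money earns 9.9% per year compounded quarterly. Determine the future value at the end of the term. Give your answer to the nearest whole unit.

¥366,919

This is an ordinary annuity: 20 deposits of ¥14,400 at the end of each quarter.
Periodic rate r = 0.099/4 per quarter; n is counted in quarters.
FV = PMT × [((1+r)^n − 1)/r] = 14,400 × [(1+r)^20 − 1] / r = ¥366,919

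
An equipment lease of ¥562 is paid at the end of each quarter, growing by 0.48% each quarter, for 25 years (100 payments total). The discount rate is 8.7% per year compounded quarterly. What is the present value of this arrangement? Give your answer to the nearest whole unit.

Periodic rate r = 0.087/4 per quarter; n is counted in quarters.
Growing ordinary annuity: PV = PMT₁ × [1 − ((1+g)/(1+r))^n] / (r − g) = 562 × [1 − ((1+0.0048)/(1+r))^100] / (r − 0.0048) = ¥26,932.

¥26,932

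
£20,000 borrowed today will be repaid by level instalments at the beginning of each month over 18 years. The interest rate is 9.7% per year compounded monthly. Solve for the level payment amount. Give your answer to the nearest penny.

£194.55

Level annuity due; solve PV = PMT × [(1 − (1+r)^−n)/r] × (1+r) for PMT.
Periodic rate r = 0.097/12 per month; n is counted in months.
With n = 216: PMT = 20,000 / ([(1 − (1+r)^−n)/r] × (1+r)) = £194.55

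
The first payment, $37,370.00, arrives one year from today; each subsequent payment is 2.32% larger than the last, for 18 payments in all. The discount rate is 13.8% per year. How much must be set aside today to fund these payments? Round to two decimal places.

Periodic rate r = 0.138 per year.
Growing ordinary annuity: PV = PMT₁ × [1 − ((1+g)/(1+r))^n] / (r − g) = 37,370 × [1 − ((1+0.0232)/(1+r))^18] / (r − 0.0232) = $277,515.04.

$277,515.04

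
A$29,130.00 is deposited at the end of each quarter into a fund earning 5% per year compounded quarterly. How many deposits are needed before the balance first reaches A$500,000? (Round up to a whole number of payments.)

16 payments

Periodic rate r = 0.05/4 per quarter; n is counted in quarters.
Ordinary annuity FV: 500,000 = 29,130 × [((1+r)^n − 1)/r].
(1+r)^n = 1 + 500,000 × r / 29,130, so n = ln(1 + 500,000·r/29,130) / ln(1+r) = 15.65.
Round up to a whole number of payments: n = 16.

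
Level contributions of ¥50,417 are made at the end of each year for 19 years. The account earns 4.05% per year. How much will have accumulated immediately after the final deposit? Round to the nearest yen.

This is an ordinary annuity: 19 deposits of ¥50,417 at the end of each year.
Periodic rate r = 0.0405 per year.
FV = PMT × [((1+r)^n − 1)/r] = 50,417 × [(1+r)^19 − 1] / r = ¥1,401,939

¥1,401,939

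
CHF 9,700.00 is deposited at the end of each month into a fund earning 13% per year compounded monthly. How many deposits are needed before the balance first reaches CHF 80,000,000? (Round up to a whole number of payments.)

Periodic rate r = 0.13/12 per month; n is counted in months.
Ordinary annuity FV: 80,000,000 = 9,700 × [((1+r)^n − 1)/r].
(1+r)^n = 1 + 80,000,000 × r / 9,700, so n = ln(1 + 80,000,000·r/9,700) / ln(1+r) = 417.97.
Round up to a whole number of payments: n = 418.

418 payments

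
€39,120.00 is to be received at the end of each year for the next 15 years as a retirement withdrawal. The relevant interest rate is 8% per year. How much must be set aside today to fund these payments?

This is an ordinary annuity: 15 payments of €39,120.00 at the end of each year.
Periodic rate r = 0.08 per year.
PV = PMT × [(1 − (1+r)^−n)/r] = 39,120 × [1 − (1+r)^−15] / r = €334,846.81

€334,846.81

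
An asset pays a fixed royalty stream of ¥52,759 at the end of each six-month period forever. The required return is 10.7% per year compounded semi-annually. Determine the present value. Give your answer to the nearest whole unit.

Periodic rate r = 0.107/2 per half-year.
Level perpetuity: PV = PMT / r = 52,759 / (0.107/2) = ¥986,150.

¥986,150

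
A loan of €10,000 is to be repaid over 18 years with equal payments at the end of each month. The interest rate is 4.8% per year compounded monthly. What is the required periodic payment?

€69.23

Level ordinary annuity; solve PV = PMT × [(1 − (1+r)^−n)/r] for PMT.
Periodic rate r = 0.048/12 per month; n is counted in months.
With n = 216: PMT = 10,000 / ([(1 − (1+r)^−n)/r]) = €69.23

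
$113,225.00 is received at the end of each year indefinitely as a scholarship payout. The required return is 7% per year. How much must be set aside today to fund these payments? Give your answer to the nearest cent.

Periodic rate r = 0.07 per year.
Level perpetuity: PV = PMT / r = 113,225 / (0.07) = $1,617,500.00.

$1,617,500.00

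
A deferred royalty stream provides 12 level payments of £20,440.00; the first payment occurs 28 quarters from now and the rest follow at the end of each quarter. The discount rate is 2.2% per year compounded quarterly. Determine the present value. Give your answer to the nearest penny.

Ordinary annuity of 12 payments, first payment at period 28.
Periodic rate r = 0.022/4 per quarter; n is counted in quarters.
The ordinary-annuity PV formula values the stream one period before the first payment (period 27); discount that back 27 periods:
PV₀ = 20,440 × [1 − (1+r)^−12] / r × (1+r)^−27 = £204,145.81

£204,145.81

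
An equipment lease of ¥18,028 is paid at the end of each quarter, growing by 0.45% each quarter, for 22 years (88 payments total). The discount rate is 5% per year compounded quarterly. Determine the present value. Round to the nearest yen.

¥1,132,283

Periodic rate r = 0.05/4 per quarter; n is counted in quarters.
Growing ordinary annuity: PV = PMT₁ × [1 − ((1+g)/(1+r))^n] / (r − g) = 18,028 × [1 − ((1+0.0045)/(1+r))^88] / (r − 0.0045) = ¥1,132,283.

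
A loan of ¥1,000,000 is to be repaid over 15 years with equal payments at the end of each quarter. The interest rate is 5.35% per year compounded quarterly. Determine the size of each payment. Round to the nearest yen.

¥24,345

Level ordinary annuity; solve PV = PMT × [(1 − (1+r)^−n)/r] for PMT.
Periodic rate r = 0.0535/4 per quarter; n is counted in quarters.
With n = 60: PMT = 1,000,000 / ([(1 − (1+r)^−n)/r]) = ¥24,345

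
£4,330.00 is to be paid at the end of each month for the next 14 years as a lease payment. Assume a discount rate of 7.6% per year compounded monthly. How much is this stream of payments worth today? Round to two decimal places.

£446,970.53

This is an ordinary annuity: 168 payments of £4,330.00 at the end of each month.
Periodic rate r = 0.076/12 per month; n is counted in months.
PV = PMT × [(1 − (1+r)^−n)/r] = 4,330 × [1 − (1+r)^−168] / r = £446,970.53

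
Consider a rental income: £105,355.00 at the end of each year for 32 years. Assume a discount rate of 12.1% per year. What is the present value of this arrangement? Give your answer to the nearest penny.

This is an ordinary annuity: 32 payments of £105,355.00 at the end of each year.
Periodic rate r = 0.121 per year.
PV = PMT × [(1 − (1+r)^−n)/r] = 105,355 × [1 − (1+r)^−32] / r = £848,186.53

£848,186.53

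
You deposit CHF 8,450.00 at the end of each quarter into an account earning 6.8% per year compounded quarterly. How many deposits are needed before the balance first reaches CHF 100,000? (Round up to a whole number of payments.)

11 payments

Periodic rate r = 0.068/4 per quarter; n is counted in quarters.
Ordinary annuity FV: 100,000 = 8,450 × [((1+r)^n − 1)/r].
(1+r)^n = 1 + 100,000 × r / 8,450, so n = ln(1 + 100,000·r/8,450) / ln(1+r) = 10.87.
Round up to a whole number of payments: n = 11.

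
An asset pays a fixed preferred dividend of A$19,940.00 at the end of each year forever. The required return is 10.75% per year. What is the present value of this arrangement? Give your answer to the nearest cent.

A$185,488.37

Periodic rate r = 0.1075 per year.
Level perpetuity: PV = PMT / r = 19,940 / (0.1075) = A$185,488.37.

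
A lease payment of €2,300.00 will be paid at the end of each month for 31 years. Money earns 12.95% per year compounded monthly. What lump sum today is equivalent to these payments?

€209,196.40

This is an ordinary annuity: 372 payments of €2,300.00 at the end of each month.
Periodic rate r = 0.1295/12 per month; n is counted in months.
PV = PMT × [(1 − (1+r)^−n)/r] = 2,300 × [1 − (1+r)^−372] / r = €209,196.40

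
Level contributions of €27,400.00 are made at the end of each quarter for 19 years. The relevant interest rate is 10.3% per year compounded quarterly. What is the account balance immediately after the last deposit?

This is an ordinary annuity: 76 deposits of €27,400.00 at the end of each quarter.
Periodic rate r = 0.103/4 per quarter; n is counted in quarters.
FV = PMT × [((1+r)^n − 1)/r] = 27,400 × [(1+r)^76 − 1] / r = €6,283,247.79

€6,283,247.79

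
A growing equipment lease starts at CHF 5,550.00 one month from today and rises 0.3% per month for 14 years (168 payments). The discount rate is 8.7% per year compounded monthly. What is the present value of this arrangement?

CHF 664,084.26

Periodic rate r = 0.087/12 per month; n is counted in months.
Growing ordinary annuity: PV = PMT₁ × [1 − ((1+g)/(1+r))^n] / (r − g) = 5,550 × [1 − ((1+0.003)/(1+r))^168] / (r − 0.003) = CHF 664,084.26.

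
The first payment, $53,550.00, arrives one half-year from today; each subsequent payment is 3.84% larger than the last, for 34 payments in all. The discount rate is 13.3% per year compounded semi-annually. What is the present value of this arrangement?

Periodic rate r = 0.133/2 per half-year; n is counted in half-years.
Growing ordinary annuity: PV = PMT₁ × [1 − ((1+g)/(1+r))^n] / (r − g) = 53,550 × [1 − ((1+0.0384)/(1+r))^34] / (r − 0.0384) = $1,136,947.68.

$1,136,947.68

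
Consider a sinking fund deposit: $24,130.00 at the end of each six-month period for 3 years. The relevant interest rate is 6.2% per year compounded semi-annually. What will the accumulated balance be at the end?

$156,475.15

This is an ordinary annuity: 6 deposits of $24,130.00 at the end of each six-month period.
Periodic rate r = 0.062/2 per half-year; n is counted in half-years.
FV = PMT × [((1+r)^n − 1)/r] = 24,130 × [(1+r)^6 − 1] / r = $156,475.15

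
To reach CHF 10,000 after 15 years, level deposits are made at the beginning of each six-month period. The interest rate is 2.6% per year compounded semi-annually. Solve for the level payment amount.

CHF 271.16

Level annuity due; solve FV = PMT × [((1+r)^n − 1)/r] × (1+r) for PMT.
Periodic rate r = 0.026/2 per half-year; n is counted in half-years.
With n = 30: PMT = 10,000 / ([((1+r)^n − 1)/r] × (1+r)) = CHF 271.16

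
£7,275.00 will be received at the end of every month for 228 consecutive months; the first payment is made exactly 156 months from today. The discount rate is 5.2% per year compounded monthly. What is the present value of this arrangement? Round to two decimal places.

£538,427.27

Ordinary annuity of 228 payments, first payment at period 156.
Periodic rate r = 0.052/12 per month; n is counted in months.
The ordinary-annuity PV formula values the stream one period before the first payment (period 155); discount that back 155 periods:
PV₀ = 7,275 × [1 − (1+r)^−228] / r × (1+r)^−155 = £538,427.27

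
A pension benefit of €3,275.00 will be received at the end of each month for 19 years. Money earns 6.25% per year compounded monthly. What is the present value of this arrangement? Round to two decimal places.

€436,434.93

This is an ordinary annuity: 228 payments of €3,275.00 at the end of each month.
Periodic rate r = 0.0625/12 per month; n is counted in months.
PV = PMT × [(1 − (1+r)^−n)/r] = 3,275 × [1 − (1+r)^−228] / r = €436,434.93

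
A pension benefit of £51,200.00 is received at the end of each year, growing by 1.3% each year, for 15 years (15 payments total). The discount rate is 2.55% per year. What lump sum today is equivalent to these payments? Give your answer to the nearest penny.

£688,258.39

Periodic rate r = 0.0255 per year.
Growing ordinary annuity: PV = PMT₁ × [1 − ((1+g)/(1+r))^n] / (r − g) = 51,200 × [1 − ((1+0.013)/(1+r))^15] / (r − 0.013) = £688,258.39.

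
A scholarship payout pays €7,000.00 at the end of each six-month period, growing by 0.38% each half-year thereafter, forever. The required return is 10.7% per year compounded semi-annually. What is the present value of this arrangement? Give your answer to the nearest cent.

€140,845.07

Periodic rate r = 0.107/2 per half-year.
Growing perpetuity (Gordon): PV = PMT₁ / (r − g) = 7,000 / (r − 0.0038) = €140,845.07.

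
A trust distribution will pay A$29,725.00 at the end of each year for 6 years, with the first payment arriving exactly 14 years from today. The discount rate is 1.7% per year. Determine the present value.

Ordinary annuity of 6 payments, first payment at period 14.
Periodic rate r = 0.017 per year.
The ordinary-annuity PV formula values the stream one period before the first payment (period 13); discount that back 13 periods:
PV₀ = 29,725 × [1 − (1+r)^−6] / r × (1+r)^−13 = A$135,100.62

A$135,100.62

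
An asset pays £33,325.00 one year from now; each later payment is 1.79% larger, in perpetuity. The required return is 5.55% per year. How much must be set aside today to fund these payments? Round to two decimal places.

£886,303.19

Periodic rate r = 0.0555 per year.
Growing perpetuity (Gordon): PV = PMT₁ / (r − g) = 33,325 / (r − 0.0179) = £886,303.19.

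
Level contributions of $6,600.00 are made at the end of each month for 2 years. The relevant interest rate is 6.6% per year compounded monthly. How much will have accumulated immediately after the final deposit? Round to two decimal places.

This is an ordinary annuity: 24 deposits of $6,600.00 at the end of each month.
Periodic rate r = 0.066/12 per month; n is counted in months.
FV = PMT × [((1+r)^n − 1)/r] = 6,600 × [(1+r)^24 − 1] / r = $168,834.82

$168,834.82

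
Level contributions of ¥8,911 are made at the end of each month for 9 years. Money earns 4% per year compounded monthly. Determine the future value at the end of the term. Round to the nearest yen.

This is an ordinary annuity: 108 deposits of ¥8,911 at the end of each month.
Periodic rate r = 0.04/12 per month; n is counted in months.
FV = PMT × [((1+r)^n − 1)/r] = 8,911 × [(1+r)^108 − 1] / r = ¥1,156,126

¥1,156,126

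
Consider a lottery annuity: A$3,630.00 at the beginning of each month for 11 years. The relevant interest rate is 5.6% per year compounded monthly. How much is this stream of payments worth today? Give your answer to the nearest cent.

A$358,800.30

This is an annuity due: 132 payments of A$3,630.00 at the beginning of each month.
Periodic rate r = 0.056/12 per month; n is counted in months.
PV = PMT × [(1 − (1+r)^−n)/r] × (1+r) = 3,630 × [1 − (1+r)^−132] / r × (1+r) = A$358,800.30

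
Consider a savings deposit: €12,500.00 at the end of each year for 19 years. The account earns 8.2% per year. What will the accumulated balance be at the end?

€528,979.78

This is an ordinary annuity: 19 deposits of €12,500.00 at the end of each year.
Periodic rate r = 0.082 per year.
FV = PMT × [((1+r)^n − 1)/r] = 12,500 × [(1+r)^19 − 1] / r = €528,979.78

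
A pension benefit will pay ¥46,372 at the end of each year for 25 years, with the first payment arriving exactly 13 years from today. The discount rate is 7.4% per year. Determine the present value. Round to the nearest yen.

¥221,401

Ordinary annuity of 25 payments, first payment at period 13.
Periodic rate r = 0.074 per year.
The ordinary-annuity PV formula values the stream one period before the first payment (period 12); discount that back 12 periods:
PV₀ = 46,372 × [1 − (1+r)^−25] / r × (1+r)^−12 = ¥221,401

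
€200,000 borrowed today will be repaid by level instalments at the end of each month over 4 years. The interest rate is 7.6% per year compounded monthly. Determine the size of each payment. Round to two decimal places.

Level ordinary annuity; solve PV = PMT × [(1 − (1+r)^−n)/r] for PMT.
Periodic rate r = 0.076/12 per month; n is counted in months.
With n = 48: PMT = 200,000 / ([(1 − (1+r)^−n)/r]) = €4,845.12

€4,845.12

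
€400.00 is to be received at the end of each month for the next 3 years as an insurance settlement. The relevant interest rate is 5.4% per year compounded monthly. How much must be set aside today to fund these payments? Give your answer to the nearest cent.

€13,266.64

This is an ordinary annuity: 36 payments of €400.00 at the end of each month.
Periodic rate r = 0.054/12 per month; n is counted in months.
PV = PMT × [(1 − (1+r)^−n)/r] = 400 × [1 − (1+r)^−36] / r = €13,266.64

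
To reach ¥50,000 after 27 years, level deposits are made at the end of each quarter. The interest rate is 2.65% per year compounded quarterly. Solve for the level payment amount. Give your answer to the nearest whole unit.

¥318

Level ordinary annuity; solve FV = PMT × [((1+r)^n − 1)/r] for PMT.
Periodic rate r = 0.0265/4 per quarter; n is counted in quarters.
With n = 108: PMT = 50,000 / ([((1+r)^n − 1)/r]) = ¥318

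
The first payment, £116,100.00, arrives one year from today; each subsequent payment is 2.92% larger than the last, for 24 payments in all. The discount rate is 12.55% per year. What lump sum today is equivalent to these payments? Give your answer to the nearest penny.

£1,064,708.25

Periodic rate r = 0.1255 per year.
Growing ordinary annuity: PV = PMT₁ × [1 − ((1+g)/(1+r))^n] / (r − g) = 116,100 × [1 − ((1+0.0292)/(1+r))^24] / (r − 0.0292) = £1,064,708.25.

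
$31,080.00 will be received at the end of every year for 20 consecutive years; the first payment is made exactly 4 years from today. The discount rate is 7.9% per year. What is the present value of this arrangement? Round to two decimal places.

Ordinary annuity of 20 payments, first payment at period 4.
Periodic rate r = 0.079 per year.
The ordinary-annuity PV formula values the stream one period before the first payment (period 3); discount that back 3 periods:
PV₀ = 31,080 × [1 − (1+r)^−20] / r × (1+r)^−3 = $244,728.81

$244,728.81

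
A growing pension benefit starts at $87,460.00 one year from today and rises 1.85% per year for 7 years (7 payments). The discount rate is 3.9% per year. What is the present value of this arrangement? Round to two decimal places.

Periodic rate r = 0.039 per year.
Growing ordinary annuity: PV = PMT₁ × [1 − ((1+g)/(1+r))^n] / (r − g) = 87,460 × [1 − ((1+0.0185)/(1+r))^7] / (r − 0.0185) = $555,486.23.

$555,486.23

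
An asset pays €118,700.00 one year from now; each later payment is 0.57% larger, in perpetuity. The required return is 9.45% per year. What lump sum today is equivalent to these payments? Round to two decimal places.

Periodic rate r = 0.0945 per year.
Growing perpetuity (Gordon): PV = PMT₁ / (r − g) = 118,700 / (r − 0.0057) = €1,336,711.71.

€1,336,711.71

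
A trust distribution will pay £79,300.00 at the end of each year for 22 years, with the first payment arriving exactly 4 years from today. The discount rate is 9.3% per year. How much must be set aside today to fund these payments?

£560,706.96

Ordinary annuity of 22 payments, first payment at period 4.
Periodic rate r = 0.093 per year.
The ordinary-annuity PV formula values the stream one period before the first payment (period 3); discount that back 3 periods:
PV₀ = 79,300 × [1 − (1+r)^−22] / r × (1+r)^−3 = £560,706.96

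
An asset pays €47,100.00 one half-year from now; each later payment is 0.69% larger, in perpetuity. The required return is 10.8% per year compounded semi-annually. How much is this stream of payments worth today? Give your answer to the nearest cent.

Periodic rate r = 0.108/2 per half-year.
Growing perpetuity (Gordon): PV = PMT₁ / (r − g) = 47,100 / (r − 0.0069) = €1,000,000.00.

€1,000,000.00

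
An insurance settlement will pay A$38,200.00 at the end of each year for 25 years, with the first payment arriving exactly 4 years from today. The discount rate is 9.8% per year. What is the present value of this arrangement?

Ordinary annuity of 25 payments, first payment at period 4.
Periodic rate r = 0.098 per year.
The ordinary-annuity PV formula values the stream one period before the first payment (period 3); discount that back 3 periods:
PV₀ = 38,200 × [1 − (1+r)^−25] / r × (1+r)^−3 = A$266,019.92

A$266,019.92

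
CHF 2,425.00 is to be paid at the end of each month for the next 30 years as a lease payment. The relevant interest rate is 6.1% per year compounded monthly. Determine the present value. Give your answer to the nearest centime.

CHF 400,168.46

This is an ordinary annuity: 360 payments of CHF 2,425.00 at the end of each month.
Periodic rate r = 0.061/12 per month; n is counted in months.
PV = PMT × [(1 − (1+r)^−n)/r] = 2,425 × [1 − (1+r)^−360] / r = CHF 400,168.46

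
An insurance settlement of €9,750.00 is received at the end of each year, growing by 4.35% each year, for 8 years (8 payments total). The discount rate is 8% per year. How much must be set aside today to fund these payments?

Periodic rate r = 0.08 per year.
Growing ordinary annuity: PV = PMT₁ × [1 − ((1+g)/(1+r))^n] / (r − g) = 9,750 × [1 − ((1+0.0435)/(1+r))^8] / (r − 0.0435) = €64,232.96.

€64,232.96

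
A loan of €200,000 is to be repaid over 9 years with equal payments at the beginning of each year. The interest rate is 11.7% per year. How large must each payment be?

€33,221.80

Level annuity due; solve PV = PMT × [(1 − (1+r)^−n)/r] × (1+r) for PMT.
Periodic rate r = 0.117 per year.
With n = 9: PMT = 200,000 / ([(1 − (1+r)^−n)/r] × (1+r)) = €33,221.80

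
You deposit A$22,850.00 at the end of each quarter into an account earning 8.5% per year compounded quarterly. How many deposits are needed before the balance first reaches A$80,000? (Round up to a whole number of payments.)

Periodic rate r = 0.085/4 per quarter; n is counted in quarters.
Ordinary annuity FV: 80,000 = 22,850 × [((1+r)^n − 1)/r].
(1+r)^n = 1 + 80,000 × r / 22,850, so n = ln(1 + 80,000·r/22,850) / ln(1+r) = 3.41.
Round up to a whole number of payments: n = 4.

4 payments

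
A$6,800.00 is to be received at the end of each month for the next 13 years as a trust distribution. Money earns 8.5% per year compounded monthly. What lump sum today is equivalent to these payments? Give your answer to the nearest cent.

A$640,796.62

This is an ordinary annuity: 156 payments of A$6,800.00 at the end of each month.
Periodic rate r = 0.085/12 per month; n is counted in months.
PV = PMT × [(1 − (1+r)^−n)/r] = 6,800 × [1 − (1+r)^−156] / r = A$640,796.62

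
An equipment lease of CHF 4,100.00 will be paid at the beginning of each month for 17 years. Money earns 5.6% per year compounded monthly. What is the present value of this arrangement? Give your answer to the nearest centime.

CHF 541,232.96

This is an annuity due: 204 payments of CHF 4,100.00 at the beginning of each month.
Periodic rate r = 0.056/12 per month; n is counted in months.
PV = PMT × [(1 − (1+r)^−n)/r] × (1+r) = 4,100 × [1 − (1+r)^−204] / r × (1+r) = CHF 541,232.96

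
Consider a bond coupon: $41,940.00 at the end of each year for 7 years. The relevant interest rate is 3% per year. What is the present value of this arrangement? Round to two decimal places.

This is an ordinary annuity: 7 payments of $41,940.00 at the end of each year.
Periodic rate r = 0.03 per year.
PV = PMT × [(1 − (1+r)^−n)/r] = 41,940 × [1 − (1+r)^−7] / r = $261,298.07

$261,298.07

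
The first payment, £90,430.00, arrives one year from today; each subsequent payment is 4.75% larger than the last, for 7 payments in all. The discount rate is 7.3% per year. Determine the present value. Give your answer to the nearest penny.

Periodic rate r = 0.073 per year.
Growing ordinary annuity: PV = PMT₁ × [1 − ((1+g)/(1+r))^n] / (r − g) = 90,430 × [1 − ((1+0.0475)/(1+r))^7] / (r − 0.0475) = £549,510.68.

£549,510.68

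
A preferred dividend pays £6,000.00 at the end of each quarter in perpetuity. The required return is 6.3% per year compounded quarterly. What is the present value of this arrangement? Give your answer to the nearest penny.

£380,952.38

Periodic rate r = 0.063/4 per quarter.
Level perpetuity: PV = PMT / r = 6,000 / (0.063/4) = £380,952.38.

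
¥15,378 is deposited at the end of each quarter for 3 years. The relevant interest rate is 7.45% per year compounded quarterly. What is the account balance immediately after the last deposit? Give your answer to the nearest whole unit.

¥204,664

This is an ordinary annuity: 12 deposits of ¥15,378 at the end of each quarter.
Periodic rate r = 0.0745/4 per quarter; n is counted in quarters.
FV = PMT × [((1+r)^n − 1)/r] = 15,378 × [(1+r)^12 − 1] / r = ¥204,664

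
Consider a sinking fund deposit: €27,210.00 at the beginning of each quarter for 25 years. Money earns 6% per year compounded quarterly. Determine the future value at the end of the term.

This is an annuity due: 100 deposits of €27,210.00 at the beginning of each quarter.
Periodic rate r = 0.06/4 per quarter; n is counted in quarters.
FV = PMT × [((1+r)^n − 1)/r] × (1+r) = 27,210 × [(1+r)^100 − 1] / r × (1+r) = €6,319,116.77

€6,319,116.77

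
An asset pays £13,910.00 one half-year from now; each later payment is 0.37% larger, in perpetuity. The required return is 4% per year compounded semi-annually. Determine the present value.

£853,374.23

Periodic rate r = 0.04/2 per half-year.
Growing perpetuity (Gordon): PV = PMT₁ / (r − g) = 13,910 / (r − 0.0037) = £853,374.23.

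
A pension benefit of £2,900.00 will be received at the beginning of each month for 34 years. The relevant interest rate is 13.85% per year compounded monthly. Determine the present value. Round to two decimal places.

£251,809.94

This is an annuity due: 408 payments of £2,900.00 at the beginning of each month.
Periodic rate r = 0.1385/12 per month; n is counted in months.
PV = PMT × [(1 − (1+r)^−n)/r] × (1+r) = 2,900 × [1 − (1+r)^−408] / r × (1+r) = £251,809.94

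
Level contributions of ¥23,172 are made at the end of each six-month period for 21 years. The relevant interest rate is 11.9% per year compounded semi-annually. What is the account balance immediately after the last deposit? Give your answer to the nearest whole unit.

¥4,023,077

This is an ordinary annuity: 42 deposits of ¥23,172 at the end of each six-month period.
Periodic rate r = 0.119/2 per half-year; n is counted in half-years.
FV = PMT × [((1+r)^n − 1)/r] = 23,172 × [(1+r)^42 − 1] / r = ¥4,023,077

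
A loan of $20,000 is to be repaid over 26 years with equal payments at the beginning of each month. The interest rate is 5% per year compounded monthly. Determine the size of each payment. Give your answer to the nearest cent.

$114.19

Level annuity due; solve PV = PMT × [(1 − (1+r)^−n)/r] × (1+r) for PMT.
Periodic rate r = 0.05/12 per month; n is counted in months.
With n = 312: PMT = 20,000 / ([(1 − (1+r)^−n)/r] × (1+r)) = $114.19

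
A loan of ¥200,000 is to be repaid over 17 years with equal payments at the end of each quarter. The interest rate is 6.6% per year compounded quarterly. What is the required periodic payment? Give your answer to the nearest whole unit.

Level ordinary annuity; solve PV = PMT × [(1 − (1+r)^−n)/r] for PMT.
Periodic rate r = 0.066/4 per quarter; n is counted in quarters.
With n = 68: PMT = 200,000 / ([(1 − (1+r)^−n)/r]) = ¥4,915

¥4,915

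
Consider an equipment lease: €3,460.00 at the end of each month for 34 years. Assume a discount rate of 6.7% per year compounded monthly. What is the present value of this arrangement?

€555,785.24

This is an ordinary annuity: 408 payments of €3,460.00 at the end of each month.
Periodic rate r = 0.067/12 per month; n is counted in months.
PV = PMT × [(1 − (1+r)^−n)/r] = 3,460 × [1 − (1+r)^−408] / r = €555,785.24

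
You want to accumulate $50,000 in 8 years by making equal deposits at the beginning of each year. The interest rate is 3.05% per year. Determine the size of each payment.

$5,446.73

Level annuity due; solve FV = PMT × [((1+r)^n − 1)/r] × (1+r) for PMT.
Periodic rate r = 0.0305 per year.
With n = 8: PMT = 50,000 / ([((1+r)^n − 1)/r] × (1+r)) = $5,446.73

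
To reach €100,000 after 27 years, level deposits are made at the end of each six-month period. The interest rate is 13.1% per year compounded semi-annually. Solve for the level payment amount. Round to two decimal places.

Level ordinary annuity; solve FV = PMT × [((1+r)^n − 1)/r] for PMT.
Periodic rate r = 0.131/2 per half-year; n is counted in half-years.
With n = 54: PMT = 100,000 / ([((1+r)^n − 1)/r]) = €220.15

€220.15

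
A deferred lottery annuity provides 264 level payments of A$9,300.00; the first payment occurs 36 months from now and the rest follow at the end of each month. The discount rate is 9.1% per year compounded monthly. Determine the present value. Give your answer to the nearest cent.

Ordinary annuity of 264 payments, first payment at period 36.
Periodic rate r = 0.091/12 per month; n is counted in months.
The ordinary-annuity PV formula values the stream one period before the first payment (period 35); discount that back 35 periods:
PV₀ = 9,300 × [1 − (1+r)^−264] / r × (1+r)^−35 = A$813,313.06

A$813,313.06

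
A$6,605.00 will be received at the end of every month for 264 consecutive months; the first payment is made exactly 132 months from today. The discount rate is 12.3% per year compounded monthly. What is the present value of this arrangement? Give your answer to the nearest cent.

A$157,946.54

Ordinary annuity of 264 payments, first payment at period 132.
Periodic rate r = 0.123/12 per month; n is counted in months.
The ordinary-annuity PV formula values the stream one period before the first payment (period 131); discount that back 131 periods:
PV₀ = 6,605 × [1 − (1+r)^−264] / r × (1+r)^−131 = A$157,946.54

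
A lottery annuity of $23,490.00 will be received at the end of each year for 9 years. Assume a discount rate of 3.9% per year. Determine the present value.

This is an ordinary annuity: 9 payments of $23,490.00 at the end of each year.
Periodic rate r = 0.039 per year.
PV = PMT × [(1 − (1+r)^−n)/r] = 23,490 × [1 − (1+r)^−9] / r = $175,454.55

$175,454.55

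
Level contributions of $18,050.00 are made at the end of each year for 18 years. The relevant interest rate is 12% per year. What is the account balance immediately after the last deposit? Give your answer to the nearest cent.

$1,006,282.36

This is an ordinary annuity: 18 deposits of $18,050.00 at the end of each year.
Periodic rate r = 0.12 per year.
FV = PMT × [((1+r)^n − 1)/r] = 18,050 × [(1+r)^18 − 1] / r = $1,006,282.36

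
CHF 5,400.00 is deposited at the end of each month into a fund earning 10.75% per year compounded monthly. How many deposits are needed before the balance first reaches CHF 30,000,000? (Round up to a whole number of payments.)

441 payments

Periodic rate r = 0.1075/12 per month; n is counted in months.
Ordinary annuity FV: 30,000,000 = 5,400 × [((1+r)^n − 1)/r].
(1+r)^n = 1 + 30,000,000 × r / 5,400, so n = ln(1 + 30,000,000·r/5,400) / ln(1+r) = 440.35.
Round up to a whole number of payments: n = 441.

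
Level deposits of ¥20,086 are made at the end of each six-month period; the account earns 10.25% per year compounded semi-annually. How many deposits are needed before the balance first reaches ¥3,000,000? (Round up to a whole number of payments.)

Periodic rate r = 0.1025/2 per half-year; n is counted in half-years.
Ordinary annuity FV: 3,000,000 = 20,086 × [((1+r)^n − 1)/r].
(1+r)^n = 1 + 3,000,000 × r / 20,086, so n = ln(1 + 3,000,000·r/20,086) / ln(1+r) = 43.18.
Round up to a whole number of payments: n = 44.

44 payments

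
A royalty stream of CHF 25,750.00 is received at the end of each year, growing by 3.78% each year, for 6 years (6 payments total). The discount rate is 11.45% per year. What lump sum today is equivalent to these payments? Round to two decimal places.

Periodic rate r = 0.1145 per year.
Growing ordinary annuity: PV = PMT₁ × [1 − ((1+g)/(1+r))^n] / (r − g) = 25,750 × [1 − ((1+0.0378)/(1+r))^6] / (r − 0.0378) = CHF 116,855.01.

CHF 116,855.01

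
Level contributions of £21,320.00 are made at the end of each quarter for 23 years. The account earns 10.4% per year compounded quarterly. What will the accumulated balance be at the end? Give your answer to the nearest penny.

This is an ordinary annuity: 92 deposits of £21,320.00 at the end of each quarter.
Periodic rate r = 0.104/4 per quarter; n is counted in quarters.
FV = PMT × [((1+r)^n − 1)/r] = 21,320 × [(1+r)^92 − 1] / r = £7,877,031.51

£7,877,031.51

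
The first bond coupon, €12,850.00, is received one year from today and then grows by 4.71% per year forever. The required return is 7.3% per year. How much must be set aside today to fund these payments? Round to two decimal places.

€496,139.00

Periodic rate r = 0.073 per year.
Growing perpetuity (Gordon): PV = PMT₁ / (r − g) = 12,850 / (r − 0.0471) = €496,139.00.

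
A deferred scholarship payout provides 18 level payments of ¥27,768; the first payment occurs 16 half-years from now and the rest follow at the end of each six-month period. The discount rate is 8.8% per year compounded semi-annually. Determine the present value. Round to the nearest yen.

Ordinary annuity of 18 payments, first payment at period 16.
Periodic rate r = 0.088/2 per half-year; n is counted in half-years.
The ordinary-annuity PV formula values the stream one period before the first payment (period 15); discount that back 15 periods:
PV₀ = 27,768 × [1 − (1+r)^−18] / r × (1+r)^−15 = ¥178,418

¥178,418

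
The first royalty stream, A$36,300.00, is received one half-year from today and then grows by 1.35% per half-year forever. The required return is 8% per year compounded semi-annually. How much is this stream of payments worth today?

Periodic rate r = 0.08/2 per half-year.
Growing perpetuity (Gordon): PV = PMT₁ / (r − g) = 36,300 / (r − 0.0135) = A$1,369,811.32.

A$1,369,811.32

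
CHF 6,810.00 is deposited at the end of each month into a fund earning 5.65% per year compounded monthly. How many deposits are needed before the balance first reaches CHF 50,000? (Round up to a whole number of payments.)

Periodic rate r = 0.0565/12 per month; n is counted in months.
Ordinary annuity FV: 50,000 = 6,810 × [((1+r)^n − 1)/r].
(1+r)^n = 1 + 50,000 × r / 6,810, so n = ln(1 + 50,000·r/6,810) / ln(1+r) = 7.24.
Round up to a whole number of payments: n = 8.

8 payments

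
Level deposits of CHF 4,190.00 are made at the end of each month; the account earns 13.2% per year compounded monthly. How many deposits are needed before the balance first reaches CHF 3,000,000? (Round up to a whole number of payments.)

Periodic rate r = 0.132/12 per month; n is counted in months.
Ordinary annuity FV: 3,000,000 = 4,190 × [((1+r)^n − 1)/r].
(1+r)^n = 1 + 3,000,000 × r / 4,190, so n = ln(1 + 3,000,000·r/4,190) / ln(1+r) = 199.58.
Round up to a whole number of payments: n = 200.

200 payments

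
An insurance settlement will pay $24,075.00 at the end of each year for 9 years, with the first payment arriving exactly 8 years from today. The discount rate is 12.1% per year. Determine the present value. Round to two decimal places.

$57,446.36

Ordinary annuity of 9 payments, first payment at period 8.
Periodic rate r = 0.121 per year.
The ordinary-annuity PV formula values the stream one period before the first payment (period 7); discount that back 7 periods:
PV₀ = 24,075 × [1 − (1+r)^−9] / r × (1+r)^−7 = $57,446.36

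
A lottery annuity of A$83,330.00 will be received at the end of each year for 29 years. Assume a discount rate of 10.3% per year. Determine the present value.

A$761,901.64

This is an ordinary annuity: 29 payments of A$83,330.00 at the end of each year.
Periodic rate r = 0.103 per year.
PV = PMT × [(1 − (1+r)^−n)/r] = 83,330 × [1 − (1+r)^−29] / r = A$761,901.64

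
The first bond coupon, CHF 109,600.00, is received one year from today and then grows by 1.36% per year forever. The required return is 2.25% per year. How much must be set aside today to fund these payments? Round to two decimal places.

CHF 12,314,606.74

Periodic rate r = 0.0225 per year.
Growing perpetuity (Gordon): PV = PMT₁ / (r − g) = 109,600 / (r − 0.0136) = CHF 12,314,606.74.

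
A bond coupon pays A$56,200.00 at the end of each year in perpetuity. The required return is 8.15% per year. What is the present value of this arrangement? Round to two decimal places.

A$689,570.55

Periodic rate r = 0.0815 per year.
Level perpetuity: PV = PMT / r = 56,200 / (0.0815) = A$689,570.55.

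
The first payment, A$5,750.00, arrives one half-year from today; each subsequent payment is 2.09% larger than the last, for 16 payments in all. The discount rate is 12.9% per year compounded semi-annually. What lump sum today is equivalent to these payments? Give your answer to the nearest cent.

Periodic rate r = 0.129/2 per half-year; n is counted in half-years.
Growing ordinary annuity: PV = PMT₁ × [1 − ((1+g)/(1+r))^n] / (r − g) = 5,750 × [1 − ((1+0.0209)/(1+r))^16] / (r − 0.0209) = A$64,337.48.

A$64,337.48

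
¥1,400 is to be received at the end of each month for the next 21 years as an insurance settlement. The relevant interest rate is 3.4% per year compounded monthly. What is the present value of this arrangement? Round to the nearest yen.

This is an ordinary annuity: 252 payments of ¥1,400 at the end of each month.
Periodic rate r = 0.034/12 per month; n is counted in months.
PV = PMT × [(1 − (1+r)^−n)/r] = 1,400 × [1 − (1+r)^−252] / r = ¥251,913

¥251,913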